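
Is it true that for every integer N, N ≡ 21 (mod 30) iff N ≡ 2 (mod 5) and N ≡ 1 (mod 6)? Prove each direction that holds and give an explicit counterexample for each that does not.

(⇒) fails and (⇐) fails.

(⇒) This fails: N = 21 gives 21 ≡ 21 (mod 30) but 21 ≡ 1 (mod 5), so the conjunction on the right does not hold.

(⇐) This fails: N = 7 satisfies both congruences on the right (7 ≡ 2 mod 5 and 7 ≡ 1 mod 6) yet 7 ≡ 7 (mod 30), not 21.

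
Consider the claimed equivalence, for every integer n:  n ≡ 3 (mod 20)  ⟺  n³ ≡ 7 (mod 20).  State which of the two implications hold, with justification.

Equivalent; both directions hold.

Forward direction. Suppose n ≡ 3 (mod 20). Write n = 20j + 3. Then (20j + 3)³ = 8000j³ + 3600j² + 540j + 27 = 20(400j³ + 180j² + 27j + 1) + 7, so n³ ≡ 7 (mod 20).

Converse. Suppose n³ ≡ 7 (mod 20). The only residue r in {0, …, 19} with r³ ≡ 7 (mod 20) is r = 3, so n ≡ 3 (mod 20).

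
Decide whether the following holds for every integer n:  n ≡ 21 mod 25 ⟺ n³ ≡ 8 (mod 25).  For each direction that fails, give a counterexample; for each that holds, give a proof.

[⇒] This fails: take n = 21. Then 21 ≡ 21 (mod 25), but 21³ = 9261 ≡ 11 (mod 25), not 8.

[⇐] This fails: take n = 2. Then 2³ = 8 ≡ 8 (mod 25), yet 2 ≡ 2 (mod 25), not 21.

(⇒) fails and (⇐) fails.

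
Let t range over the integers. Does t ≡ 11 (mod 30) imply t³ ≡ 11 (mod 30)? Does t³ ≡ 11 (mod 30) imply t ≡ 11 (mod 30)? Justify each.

Both directions hold.

[⇒] Suppose t ≡ 11 (mod 30). Write t = 30j + 11. Then (30j + 11)³ = 27000j³ + 29700j² + 10890j + 1331 = 30(900j³ + 990j² + 363j + 44) + 11, so t³ ≡ 11 (mod 30).

[⇐] Conversely, suppose t³ ≡ 11 (mod 30). The only residue r in {0, …, 29} with r³ ≡ 11 (mod 30) is r = 11, so t ≡ 11 (mod 30).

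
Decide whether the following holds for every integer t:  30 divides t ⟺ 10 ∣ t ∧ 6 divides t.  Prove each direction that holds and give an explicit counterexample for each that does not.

Equivalent; both directions hold.

[⇐] Suppose 10 ∣ t and 6 ∣ t. Any common multiple of 10 and 6 is a multiple of their lcm; here lcm(10, 6) = 10·6/gcd(10, 6) = 60/2 = 30, so 30 ∣ t.

[⇒] If 30 ∣ t, write t = 30q. Since 30 = 3·10, t = 10·(3q), so 10 ∣ t; and since 30 = 5·6, t = 6·(5q), so 6 ∣ t.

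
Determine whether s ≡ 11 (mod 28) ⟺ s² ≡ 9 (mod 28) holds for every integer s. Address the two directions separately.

(⇐) This fails: take s = 3. Then 3² = 9 ≡ 9 (mod 28), yet 3 ≡ 3 (mod 28), not 11.

(⇒) Suppose s ≡ 11 (mod 28). Write s = 28j + 11. Then (28j + 11)² = 784j² + 616j + 121 = 28(28j² + 22j + 4) + 9, so s² ≡ 9 (mod 28).

Only the forward implication holds.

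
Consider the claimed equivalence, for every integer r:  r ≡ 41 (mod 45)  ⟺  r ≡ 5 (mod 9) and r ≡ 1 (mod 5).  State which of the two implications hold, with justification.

(⟸) If r ≡ 5 (mod 9) and r ≡ 1 (mod 5), then by the Chinese remainder theorem r ≡ 41 (mod 45). This is exactly r ≡ 41 (mod 45).

(⟹) Suppose r ≡ 41 (mod 45); write r = 45j + 41. Since 9 ∣ 45, reducing mod 9 gives r ≡ 41 ≡ 5 (mod 9); since 5 ∣ 45, reducing mod 5 gives r ≡ 41 ≡ 1 (mod 5).

Equivalent; both directions hold.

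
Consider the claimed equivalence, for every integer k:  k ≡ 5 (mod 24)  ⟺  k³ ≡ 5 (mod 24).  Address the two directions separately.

(⟹) Suppose k ≡ 5 (mod 24). Write k = 24j + 5. Then (24j + 5)³ = 13824j³ + 8640j² + 1800j + 125 = 24(576j³ + 360j² + 75j + 5) + 5, so k³ ≡ 5 (mod 24).

(⟸) Conversely, suppose k³ ≡ 5 (mod 24). The only residue r in {0, …, 23} with r³ ≡ 5 (mod 24) is r = 5, so k ≡ 5 (mod 24).

Both directions hold.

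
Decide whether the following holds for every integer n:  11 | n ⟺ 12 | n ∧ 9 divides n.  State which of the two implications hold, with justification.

[⇒] This fails: take n = 11. Certainly 11 ∣ 11, but 12 ∤ 11.

[⇐] This fails: take n = 36. Both 12 ∣ 36 and 9 ∣ 36, yet 36 is not a multiple of 11 (since 36 = 3·11 + 3), so 11 ∤ 36.

Neither direction holds.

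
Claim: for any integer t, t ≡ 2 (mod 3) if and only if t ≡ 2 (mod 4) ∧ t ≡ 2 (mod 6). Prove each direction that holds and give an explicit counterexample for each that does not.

(⇒) This fails: t = 8 gives 8 ≡ 2 (mod 3) but 8 ≡ 0 (mod 4), so the conjunction on the right does not hold.

(⇐) Conversely, if t ≡ 2 (mod 4) and t ≡ 2 (mod 6), then by the Chinese remainder theorem t ≡ 2 (mod 12). Since 2 ≡ 2 (mod 3) and 3 ∣ 12, we get t ≡ 2 (mod 3).

The forward direction fails; the converse holds.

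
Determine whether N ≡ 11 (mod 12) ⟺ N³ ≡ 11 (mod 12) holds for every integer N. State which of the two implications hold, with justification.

(⟹) Suppose N ≡ 11 (mod 12). Write N = 12j + 11. Then (12j + 11)³ = 1728j³ + 4752j² + 4356j + 1331 = 12(144j³ + 396j² + 363j + 110) + 11, so N³ ≡ 11 (mod 12).

(⟸) Conversely, suppose N³ ≡ 11 (mod 12). The only residue r in {0, …, 11} with r³ ≡ 11 (mod 12) is r = 11, so N ≡ 11 (mod 12).

The biconditional holds.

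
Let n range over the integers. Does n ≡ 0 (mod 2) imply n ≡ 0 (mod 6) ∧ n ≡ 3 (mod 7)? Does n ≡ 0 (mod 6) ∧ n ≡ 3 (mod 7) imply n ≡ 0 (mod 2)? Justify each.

(→) This fails: n = 0 gives 0 ≡ 0 (mod 2) but 0 ≡ 0 (mod 7), so the conjunction on the right does not hold.

(←) Conversely, if n ≡ 0 (mod 6) and n ≡ 3 (mod 7), then by the Chinese remainder theorem n ≡ 24 (mod 42). Since 24 ≡ 0 (mod 2) and 2 ∣ 42, we get n ≡ 0 (mod 2).

Only the reverse direction holds.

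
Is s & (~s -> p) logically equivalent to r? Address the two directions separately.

(⟹) This fails. Under s = T, r = F, p = F, the left side is true but the right side is false.

(⟸) This fails. Under s = F, r = T, p = F, the left side is false but the right side is true.

Neither direction holds.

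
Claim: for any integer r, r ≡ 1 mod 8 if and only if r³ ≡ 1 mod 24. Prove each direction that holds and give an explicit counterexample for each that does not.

(⇐) The residues r modulo 24 with r³ ≡ 1 (mod 24) are exactly {1}, and each is ≡ 1 (mod 8).

(⇒) This fails: take r = 9. Then 9 ≡ 1 (mod 8), but 9³ = 729 ≡ 9 (mod 24), not 1.

Only the converse holds.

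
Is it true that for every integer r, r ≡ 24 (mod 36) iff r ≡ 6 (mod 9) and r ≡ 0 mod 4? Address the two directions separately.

Equivalent; both directions hold.

(⇐) If r ≡ 6 (mod 9) and r ≡ 0 (mod 4), then by the Chinese remainder theorem r ≡ 24 (mod 36). This is exactly r ≡ 24 (mod 36).

(⇒) Suppose r ≡ 24 (mod 36); write r = 36j + 24. Since 9 ∣ 36, reducing mod 9 gives r ≡ 24 ≡ 6 (mod 9); since 4 ∣ 36, reducing mod 4 gives r ≡ 24 ≡ 0 (mod 4).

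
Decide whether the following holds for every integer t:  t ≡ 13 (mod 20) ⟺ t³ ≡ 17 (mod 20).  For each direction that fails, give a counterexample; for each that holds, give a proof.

(→) Suppose t ≡ 13 (mod 20). Write t = 20j + 13. Then (20j + 13)³ = 8000j³ + 15600j² + 10140j + 2197 = 20(400j³ + 780j² + 507j + 109) + 17, so t³ ≡ 17 (mod 20).

(←) Conversely, suppose t³ ≡ 17 (mod 20). The only residue r in {0, …, 19} with r³ ≡ 17 (mod 20) is r = 13, so t ≡ 13 (mod 20).

Both implications hold.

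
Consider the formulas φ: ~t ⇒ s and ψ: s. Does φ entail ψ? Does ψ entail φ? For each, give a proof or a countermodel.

Only the reverse direction holds.

Forward direction. This fails. Under t = T, s = F, the left side is true but the right side is false.

Converse. Assume the antecedent. If t is true, ~t ⇒ s reduces to true regardless of the other variables. If t is false, the antecedent forces (t = F, s = T), and ~t ⇒ s holds there. Either way ~t ⇒ s holds.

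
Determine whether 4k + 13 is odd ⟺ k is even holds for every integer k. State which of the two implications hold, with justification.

(⇒) fails; (⇐) holds.

(⟹) This fails: take k = 7. Then 4k + 13 = 41, which is odd, yet k = 7 is odd, not even.

(⟸) Suppose k is even. Since 4 is even, 4k is even for every k, so 4k + 13 has the same parity as 13, which is odd. Hence 4k + 13 is odd.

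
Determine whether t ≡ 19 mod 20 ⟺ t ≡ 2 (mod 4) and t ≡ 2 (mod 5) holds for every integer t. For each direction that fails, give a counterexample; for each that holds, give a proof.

Neither implication holds.

Forward direction. This fails: t = 19 gives 19 ≡ 19 (mod 20) but 19 ≡ 3 (mod 4), so the conjunction on the right does not hold.

Converse. This fails: t = 2 satisfies both congruences on the right (2 ≡ 2 mod 4 and 2 ≡ 2 mod 5) yet 2 ≡ 2 (mod 20), not 19.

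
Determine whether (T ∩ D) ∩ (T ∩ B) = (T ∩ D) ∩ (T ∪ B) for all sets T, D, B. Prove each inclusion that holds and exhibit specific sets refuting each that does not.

(⟸) This inclusion fails. Take T = {1}, D = {1}, B = ∅; then 1 ∈ (T ∩ D) ∩ (T ∪ B) but 1 ∉ (T ∩ D) ∩ (T ∩ B).

(⟹) Let x ∈ (T ∩ D) ∩ (T ∩ B). Then x ∈ T ∩ D ∩ B, from which x ∈ (T ∩ D) ∩ (T ∪ B).

(⊆) holds; (⊇) fails.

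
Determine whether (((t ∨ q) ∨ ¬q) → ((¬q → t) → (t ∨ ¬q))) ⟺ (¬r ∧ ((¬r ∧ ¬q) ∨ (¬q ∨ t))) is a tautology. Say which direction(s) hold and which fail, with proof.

Forward direction. This fails. Under r = T, q = F, t = F, the left side is true but the right side is false.

Converse. Assume the antecedent. If q is true, the antecedent forces (r = F, q = T, t = T), and the consequent holds there. If q is false, the consequent reduces to true regardless of the other variables. Either way the consequent holds.

Only the converse holds.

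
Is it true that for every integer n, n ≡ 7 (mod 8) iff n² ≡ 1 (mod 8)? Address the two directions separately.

(←) This fails: take n = 1. Then 1² = 1 ≡ 1 (mod 8), yet 1 ≡ 1 (mod 8), not 7.

(→) Suppose n ≡ 7 (mod 8). Write n = 8j + 7. Then (8j + 7)² = 64j² + 112j + 49 = 8(8j² + 14j + 6) + 1, so n² ≡ 1 (mod 8).

The forward direction holds; the converse fails.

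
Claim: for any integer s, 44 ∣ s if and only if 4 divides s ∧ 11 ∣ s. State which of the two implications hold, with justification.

Both directions hold; the statement is true.

[⇐] Suppose 4 ∣ s and 11 ∣ s. Any common multiple of 4 and 11 is a multiple of their lcm; here gcd(4, 11) = 1, so lcm(4, 11) = 4·11 = 44, so 44 ∣ s.

[⇒] If 44 ∣ s, write s = 44q. Since 44 = 11·4, s = 4·(11q), so 4 ∣ s; and since 44 = 4·11, s = 11·(4q), so 11 ∣ s.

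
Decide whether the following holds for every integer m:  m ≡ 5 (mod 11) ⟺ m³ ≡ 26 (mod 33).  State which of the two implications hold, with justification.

Not equivalent: only (⇐) holds.

(⇒) This fails: take m = 16. Then 16 ≡ 5 (mod 11), but 16³ = 4096 ≡ 4 (mod 33), not 26.

(⇐) Conversely, the residues r modulo 33 with r³ ≡ 26 (mod 33) are exactly {5}, and each is ≡ 5 (mod 11).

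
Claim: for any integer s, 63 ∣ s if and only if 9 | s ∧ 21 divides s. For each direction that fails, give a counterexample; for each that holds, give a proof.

Equivalent; both directions hold.

[⇒] If 63 ∣ s, write s = 63q. Since 63 = 7·9, s = 9·(7q), so 9 ∣ s; and since 63 = 3·21, s = 21·(3q), so 21 ∣ s.

[⇐] Suppose 9 ∣ s and 21 ∣ s. Any common multiple of 9 and 21 is a multiple of their lcm; here lcm(9, 21) = 9·21/gcd(9, 21) = 189/3 = 63, so 63 ∣ s.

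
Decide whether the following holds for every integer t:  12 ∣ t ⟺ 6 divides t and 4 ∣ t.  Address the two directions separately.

Both directions hold; the statement is true.

(⇒) If 12 ∣ t, write t = 12q. Since 12 = 2·6, t = 6·(2q), so 6 ∣ t; and since 12 = 3·4, t = 4·(3q), so 4 ∣ t.

(⇐) Suppose 6 ∣ t and 4 ∣ t. Any common multiple of 6 and 4 is a multiple of their lcm; here lcm(6, 4) = 6·4/gcd(6, 4) = 24/2 = 12, so 12 ∣ t.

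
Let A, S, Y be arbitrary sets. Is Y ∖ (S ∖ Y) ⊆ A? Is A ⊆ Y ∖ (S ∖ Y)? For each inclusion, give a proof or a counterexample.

Forward inclusion. This inclusion fails. Take A = ∅, S = ∅, Y = {1}; then 1 ∈ Y ∖ (S ∖ Y) but 1 ∉ A.

Reverse inclusion. This inclusion fails. Take A = {1}, S = ∅, Y = ∅; then 1 ∈ A but 1 ∉ Y ∖ (S ∖ Y).

(⊆) fails and (⊇) fails.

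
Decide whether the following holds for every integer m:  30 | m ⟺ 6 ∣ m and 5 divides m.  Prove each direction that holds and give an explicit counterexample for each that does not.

[⇒] If 30 ∣ m, write m = 30q. Since 30 = 5·6, m = 6·(5q), so 6 ∣ m; and since 30 = 6·5, m = 5·(6q), so 5 ∣ m.

[⇐] Suppose 6 ∣ m and 5 ∣ m. Any common multiple of 6 and 5 is a multiple of their lcm; here gcd(6, 5) = 1, so lcm(6, 5) = 6·5 = 30, so 30 ∣ m.

Both directions hold.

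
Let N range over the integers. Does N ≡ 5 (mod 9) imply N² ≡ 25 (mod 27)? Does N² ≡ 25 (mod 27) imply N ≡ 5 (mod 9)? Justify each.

[⇒] This fails: take N = 14. Then 14 ≡ 5 (mod 9), but 14² = 196 ≡ 7 (mod 27), not 25.

[⇐] This fails: take N = 22. Then 22² = 484 ≡ 25 (mod 27), yet 22 ≡ 4 (mod 9), not 5.

(⇒) fails and (⇐) fails.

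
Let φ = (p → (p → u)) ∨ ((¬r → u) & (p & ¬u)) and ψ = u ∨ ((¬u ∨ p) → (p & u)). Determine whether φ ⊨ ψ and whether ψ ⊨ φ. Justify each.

(→) This fails. Under r = F, p = F, u = F, the left side is true but the right side is false.

(←) Assume the antecedent. If r is true, the consequent reduces to true regardless of the other variables. If r is false, the antecedent forces (r = F, p = F, u = T) or (r = F, p = T, u = T), and the consequent holds there. Either way the consequent holds.

The forward direction fails; the converse holds.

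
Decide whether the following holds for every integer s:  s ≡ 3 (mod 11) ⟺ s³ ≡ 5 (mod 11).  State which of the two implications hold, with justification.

Both directions hold; the statement is true.

(⟹) Suppose s ≡ 3 (mod 11). Write s = 11j + 3. Then (11j + 3)³ = 1331j³ + 1089j² + 297j + 27 = 11(121j³ + 99j² + 27j + 2) + 5, so s³ ≡ 5 (mod 11).

(⟸) For the converse, argue contrapositively. If s ≢ 3 (mod 11), then s is congruent to one of 0, 1, 2, 4, 5, 6, 7, 8, 9, 10 modulo 11, and these give s³ ≡ 0, 1, 8, 9, 4, 7, 2, 6, 3, 10 respectively — never 5.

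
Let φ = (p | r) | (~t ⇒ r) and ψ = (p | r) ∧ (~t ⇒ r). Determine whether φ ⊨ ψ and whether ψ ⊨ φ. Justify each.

The forward direction fails; the converse holds.

Converse. Assume the antecedent. If t is true, (p | r) | (~t ⇒ r) reduces to true regardless of the other variables. If t is false, the antecedent forces (t = F, p = F, r = T) or (t = F, p = T, r = T), and (p | r) | (~t ⇒ r) holds there. Either way (p | r) | (~t ⇒ r) holds.

Forward direction. This fails. Under t = T, p = F, r = F, the left side is true but the right side is false.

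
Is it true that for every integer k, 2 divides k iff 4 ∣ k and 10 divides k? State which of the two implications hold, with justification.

(⇒) This fails: take k = 2. Certainly 2 ∣ 2, but 4 ∤ 2.

(⇐) Suppose 4 ∣ k and 10 ∣ k. Any common multiple of 4 and 10 is a multiple of their lcm; here lcm(4, 10) = 4·10/gcd(4, 10) = 40/2 = 20, so 20 ∣ k. Since 2 ∣ 20, it follows that 2 ∣ k.

Not equivalent: only (⇐) holds.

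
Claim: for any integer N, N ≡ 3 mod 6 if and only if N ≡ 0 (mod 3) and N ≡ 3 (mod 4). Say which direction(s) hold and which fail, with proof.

Forward direction. This fails: N = 9 gives 9 ≡ 3 (mod 6) but 9 ≡ 1 (mod 4), so the conjunction on the right does not hold.

Converse. If N ≡ 0 (mod 3) and N ≡ 3 (mod 4), then by the Chinese remainder theorem N ≡ 3 (mod 12). Since 3 ≡ 3 (mod 6) and 6 ∣ 12, we get N ≡ 3 (mod 6).

(⇒) fails; (⇐) holds.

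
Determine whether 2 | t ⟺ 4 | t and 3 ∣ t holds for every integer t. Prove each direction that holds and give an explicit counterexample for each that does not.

The forward direction fails; the converse holds.

(⟹) This fails: take t = 2. Certainly 2 ∣ 2, but 4 ∤ 2.

(⟸) Suppose 4 ∣ t and 3 ∣ t. Any common multiple of 4 and 3 is a multiple of their lcm; here gcd(4, 3) = 1, so lcm(4, 3) = 4·3 = 12, so 12 ∣ t. Since 2 ∣ 12, it follows that 2 ∣ t.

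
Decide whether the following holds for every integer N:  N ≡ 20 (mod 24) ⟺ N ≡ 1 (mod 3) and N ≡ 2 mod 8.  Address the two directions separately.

Both directions fail.

(⟹) This fails: N = 20 gives 20 ≡ 20 (mod 24) but 20 ≡ 2 (mod 3), so the conjunction on the right does not hold.

(⟸) This fails: N = 10 satisfies both congruences on the right (10 ≡ 1 mod 3 and 10 ≡ 2 mod 8) yet 10 ≡ 10 (mod 24), not 20.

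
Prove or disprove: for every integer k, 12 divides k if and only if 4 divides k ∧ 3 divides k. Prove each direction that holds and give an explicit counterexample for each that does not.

Forward direction. If 12 ∣ k, write k = 12q. Since 12 = 3·4, k = 4·(3q), so 4 ∣ k; and since 12 = 4·3, k = 3·(4q), so 3 ∣ k.

Converse. Suppose 4 ∣ k and 3 ∣ k. Any common multiple of 4 and 3 is a multiple of their lcm; here gcd(4, 3) = 1, so lcm(4, 3) = 4·3 = 12, so 12 ∣ k.

Both directions hold; the statement is true.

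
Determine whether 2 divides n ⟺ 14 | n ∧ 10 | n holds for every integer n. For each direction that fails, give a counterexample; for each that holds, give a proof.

Not equivalent: only (⇐) holds.

(→) This fails: take n = 2. Certainly 2 ∣ 2, but 14 ∤ 2.

(←) Suppose 14 ∣ n and 10 ∣ n. Any common multiple of 14 and 10 is a multiple of their lcm; here lcm(14, 10) = 14·10/gcd(14, 10) = 140/2 = 70, so 70 ∣ n. Since 2 ∣ 70, it follows that 2 ∣ n.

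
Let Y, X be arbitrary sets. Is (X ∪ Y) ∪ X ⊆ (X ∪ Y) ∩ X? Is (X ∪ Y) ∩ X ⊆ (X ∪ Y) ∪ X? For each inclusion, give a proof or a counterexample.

(⟹) This inclusion fails. Take Y = {1}, X = ∅; then 1 ∈ (X ∪ Y) ∪ X but 1 ∉ (X ∪ Y) ∩ X.

(⟸) Let x ∈ (X ∪ Y) ∩ X. Then either x ∈ X and x ∉ Y; or x ∈ Y ∩ X. In each case x ∈ (X ∪ Y) ∪ X, so (X ∪ Y) ∩ X ⊆ (X ∪ Y) ∪ X.

Only the reverse inclusion holds.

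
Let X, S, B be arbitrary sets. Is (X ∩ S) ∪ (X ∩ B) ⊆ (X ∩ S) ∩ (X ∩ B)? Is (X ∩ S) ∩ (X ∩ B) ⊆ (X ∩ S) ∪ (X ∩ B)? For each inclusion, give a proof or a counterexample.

(⊆) This inclusion fails. Take X = {1}, S = {1}, B = ∅; then 1 ∈ (X ∩ S) ∪ (X ∩ B) but 1 ∉ (X ∩ S) ∩ (X ∩ B).

(⊇) Let x ∈ (X ∩ S) ∩ (X ∩ B). Then x ∈ X ∩ S ∩ B, from which x ∈ (X ∩ S) ∪ (X ∩ B).

The sets are not equal: only the reverse inclusion holds.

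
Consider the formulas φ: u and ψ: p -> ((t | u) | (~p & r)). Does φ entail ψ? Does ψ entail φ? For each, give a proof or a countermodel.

Only the forward direction holds.

Converse. This fails. Under t = F, p = F, r = F, u = F, the left side is false but the right side is true.

Forward direction. Assume the antecedent. If u is true, p -> ((t | u) | (~p & r)) reduces to true regardless of the other variables. If u is false, the antecedent cannot hold. Either way p -> ((t | u) | (~p & r)) holds.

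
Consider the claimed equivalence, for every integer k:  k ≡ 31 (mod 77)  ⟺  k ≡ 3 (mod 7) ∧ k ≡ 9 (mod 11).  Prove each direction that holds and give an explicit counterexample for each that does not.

(→) Suppose k ≡ 31 (mod 77); write k = 77j + 31. Since 7 ∣ 77, reducing mod 7 gives k ≡ 31 ≡ 3 (mod 7); since 11 ∣ 77, reducing mod 11 gives k ≡ 31 ≡ 9 (mod 11).

(←) Conversely, if k ≡ 3 (mod 7) and k ≡ 9 (mod 11), then by the Chinese remainder theorem k ≡ 31 (mod 77). This is exactly k ≡ 31 (mod 77).

Both implications hold.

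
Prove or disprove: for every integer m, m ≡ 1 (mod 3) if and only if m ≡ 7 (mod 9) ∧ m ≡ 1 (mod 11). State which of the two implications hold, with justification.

Only the reverse direction holds.

(⟹) This fails: m = 1 gives 1 ≡ 1 (mod 3) but 1 ≡ 1 (mod 9), so the conjunction on the right does not hold.

(⟸) Conversely, if m ≡ 7 (mod 9) and m ≡ 1 (mod 11), then by the Chinese remainder theorem m ≡ 34 (mod 99). Since 34 ≡ 1 (mod 3) and 3 ∣ 99, we get m ≡ 1 (mod 3).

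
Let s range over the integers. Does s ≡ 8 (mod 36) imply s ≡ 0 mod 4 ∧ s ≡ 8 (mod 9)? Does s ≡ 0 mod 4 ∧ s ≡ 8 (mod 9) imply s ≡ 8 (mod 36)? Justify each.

The biconditional holds.

Forward direction. Suppose s ≡ 8 (mod 36); write s = 36j + 8. Since 4 ∣ 36, reducing mod 4 gives s ≡ 8 ≡ 0 (mod 4); since 9 ∣ 36, reducing mod 9 gives s ≡ 8 (mod 9).

Converse. If s ≡ 0 (mod 4) and s ≡ 8 (mod 9), then by the Chinese remainder theorem s ≡ 8 (mod 36). This is exactly s ≡ 8 (mod 36).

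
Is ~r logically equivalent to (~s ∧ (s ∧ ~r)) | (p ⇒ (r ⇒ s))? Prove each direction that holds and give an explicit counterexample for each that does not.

(⇒) holds; (⇐) fails.

(⇒) Assume the antecedent. If s is true, the consequent reduces to true regardless of the other variables. If s is false, the antecedent forces (s = F, r = F, p = F) or (s = F, r = F, p = T), and the consequent holds there. Either way the consequent holds.

(⇐) This fails. Under s = F, r = T, p = F, the left side is false but the right side is true.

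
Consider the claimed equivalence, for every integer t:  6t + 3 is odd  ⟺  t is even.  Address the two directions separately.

Not equivalent: only (⇐) holds.

(⟹) This fails: take t = 5. Then 6t + 3 = 33, which is odd, yet t = 5 is odd, not even.

(⟸) Suppose t is even. Since 6 is even, 6t is even for every t, so 6t + 3 has the same parity as 3, which is odd. Hence 6t + 3 is odd.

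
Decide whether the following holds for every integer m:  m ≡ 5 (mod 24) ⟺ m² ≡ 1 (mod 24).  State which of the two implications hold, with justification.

Not equivalent: only (⇒) holds.

(⇒) Suppose m ≡ 5 (mod 24). Write m = 24j + 5. Then (24j + 5)² = 576j² + 240j + 25 = 24(24j² + 10j + 1) + 1, so m² ≡ 1 (mod 24).

(⇐) This fails: take m = 1. Then 1² = 1 ≡ 1 (mod 24), yet 1 ≡ 1 (mod 24), not 5.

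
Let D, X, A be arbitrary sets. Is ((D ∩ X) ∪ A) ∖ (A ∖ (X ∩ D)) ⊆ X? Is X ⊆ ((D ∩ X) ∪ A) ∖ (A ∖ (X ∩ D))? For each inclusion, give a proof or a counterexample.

(⊆) Let x ∈ ((D ∩ X) ∪ A) ∖ (A ∖ (X ∩ D)). Then either x ∈ D ∩ X and x ∉ A; or x ∈ D ∩ X ∩ A. In each case x ∈ X, so ((D ∩ X) ∪ A) ∖ (A ∖ (X ∩ D)) ⊆ X.

(⊇) This inclusion fails. Take D = ∅, X = {1}, A = ∅; then 1 ∈ X but 1 ∉ ((D ∩ X) ∪ A) ∖ (A ∖ (X ∩ D)).

The sets are not equal: only the forward inclusion holds.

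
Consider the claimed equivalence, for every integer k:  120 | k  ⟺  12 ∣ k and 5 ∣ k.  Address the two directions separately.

(⇒) If 120 ∣ k, write k = 120q. Since 120 = 10·12, k = 12·(10q), so 12 ∣ k; and since 120 = 24·5, k = 5·(24q), so 5 ∣ k.

(⇐) This fails: take k = 60. Both 12 ∣ 60 and 5 ∣ 60, yet 60 is not a multiple of 120 (since 60 = 0·120 + 60), so 120 ∤ 60.

(⇒) holds; (⇐) fails.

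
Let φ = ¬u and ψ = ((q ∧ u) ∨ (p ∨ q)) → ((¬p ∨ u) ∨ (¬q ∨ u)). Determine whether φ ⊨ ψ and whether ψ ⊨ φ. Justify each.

(→) This fails. Under p = T, q = T, u = F, the left side is true but the right side is false.

(←) This fails. Under p = F, q = F, u = T, the left side is false but the right side is true.

Neither direction holds.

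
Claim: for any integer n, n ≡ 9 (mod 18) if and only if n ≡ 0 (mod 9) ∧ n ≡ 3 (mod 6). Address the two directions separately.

Forward direction. Suppose n ≡ 9 (mod 18); write n = 18j + 9. Since 9 ∣ 18, reducing mod 9 gives n ≡ 9 ≡ 0 (mod 9); since 6 ∣ 18, reducing mod 6 gives n ≡ 9 ≡ 3 (mod 6).

Converse. If n ≡ 0 (mod 9) and n ≡ 3 (mod 6), then by the Chinese remainder theorem n ≡ 9 (mod 18). This is exactly n ≡ 9 (mod 18).

The biconditional holds.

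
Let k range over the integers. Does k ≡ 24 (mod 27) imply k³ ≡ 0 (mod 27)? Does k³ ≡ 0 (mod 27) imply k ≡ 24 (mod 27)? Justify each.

[⇒] Suppose k ≡ 24 (mod 27). Write k = 27j + 24. Then (27j + 24)³ = 19683j³ + 52488j² + 46656j + 13824 = 27(729j³ + 1944j² + 1728j + 512) + 0, so k³ ≡ 0 (mod 27).

[⇐] This fails: take k = 0. Then 0³ = 0 ≡ 0 (mod 27), yet 0 ≡ 0 (mod 27), not 24.

Not equivalent: only (⇒) holds.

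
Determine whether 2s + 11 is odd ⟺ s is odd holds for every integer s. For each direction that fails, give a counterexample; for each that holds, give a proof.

Not equivalent: only (⇐) holds.

Forward direction. This fails: take s = 2. Then 2s + 11 = 15, which is odd, yet s = 2 is even, not odd.

Converse. Suppose s is odd. Since 2 is even, 2s is even for every s, so 2s + 11 has the same parity as 11, which is odd. Hence 2s + 11 is odd.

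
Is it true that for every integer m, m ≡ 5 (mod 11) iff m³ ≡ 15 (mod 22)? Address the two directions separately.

(⟹) This fails: take m = 16. Then 16 ≡ 5 (mod 11), but 16³ = 4096 ≡ 4 (mod 22), not 15.

(⟸) Conversely, the residues r modulo 22 with r³ ≡ 15 (mod 22) are exactly {5}, and each is ≡ 5 (mod 11).

Only the reverse direction holds.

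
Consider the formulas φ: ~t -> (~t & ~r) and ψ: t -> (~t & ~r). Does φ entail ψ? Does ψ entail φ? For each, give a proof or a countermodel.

(→) This fails. Under t = T, r = F, the left side is true but the right side is false.

(←) This fails. Under t = F, r = T, the left side is false but the right side is true.

Neither direction holds.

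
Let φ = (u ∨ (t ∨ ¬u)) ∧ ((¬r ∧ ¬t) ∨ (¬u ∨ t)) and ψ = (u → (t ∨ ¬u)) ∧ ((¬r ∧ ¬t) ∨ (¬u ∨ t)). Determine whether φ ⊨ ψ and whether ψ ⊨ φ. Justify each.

(⇒) This fails. Under u = T, r = F, t = F, the left side is true but the right side is false.

(⇐) Assume the antecedent. If u is true, the antecedent forces (u = T, r = F, t = T) or (u = T, r = T, t = T), and the consequent holds there. If u is false, the consequent reduces to true regardless of the other variables. Either way the consequent holds.

Only the converse holds.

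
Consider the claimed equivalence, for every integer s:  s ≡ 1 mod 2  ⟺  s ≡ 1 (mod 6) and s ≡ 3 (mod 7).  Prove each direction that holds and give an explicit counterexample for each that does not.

(⟹) This fails: s = 1 gives 1 ≡ 1 (mod 2) but 1 ≡ 1 (mod 7), so the conjunction on the right does not hold.

(⟸) Conversely, if s ≡ 1 (mod 6) and s ≡ 3 (mod 7), then by the Chinese remainder theorem s ≡ 31 (mod 42). Since 31 ≡ 1 (mod 2) and 2 ∣ 42, we get s ≡ 1 (mod 2).

Only the reverse direction holds.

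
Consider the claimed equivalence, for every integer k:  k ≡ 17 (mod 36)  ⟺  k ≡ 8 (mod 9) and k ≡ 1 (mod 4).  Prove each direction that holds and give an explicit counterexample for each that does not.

(←) If k ≡ 8 (mod 9) and k ≡ 1 (mod 4), then by the Chinese remainder theorem k ≡ 17 (mod 36). This is exactly k ≡ 17 (mod 36).

(→) Suppose k ≡ 17 (mod 36); write k = 36j + 17. Since 9 ∣ 36, reducing mod 9 gives k ≡ 17 ≡ 8 (mod 9); since 4 ∣ 36, reducing mod 4 gives k ≡ 17 ≡ 1 (mod 4).

Both implications hold.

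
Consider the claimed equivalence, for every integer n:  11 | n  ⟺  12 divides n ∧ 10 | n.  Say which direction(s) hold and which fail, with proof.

(⇒) This fails: take n = 11. Certainly 11 ∣ 11, but 12 ∤ 11.

(⇐) This fails: take n = 60. Both 12 ∣ 60 and 10 ∣ 60, yet 60 is not a multiple of 11 (since 60 = 5·11 + 5), so 11 ∤ 60.

Neither direction holds.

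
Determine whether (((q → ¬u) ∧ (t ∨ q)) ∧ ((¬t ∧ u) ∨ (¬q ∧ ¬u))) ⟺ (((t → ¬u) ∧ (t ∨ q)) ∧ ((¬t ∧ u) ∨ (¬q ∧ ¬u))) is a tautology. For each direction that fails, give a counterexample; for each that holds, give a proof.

(⇒) holds; (⇐) fails.

(→) Assume the antecedent. If t is true, the antecedent forces (t = T, u = F, q = F), and the consequent holds there. If t is false, the antecedent cannot hold. Either way the consequent holds.

(←) This fails. Under t = F, u = T, q = T, the left side is false but the right side is true.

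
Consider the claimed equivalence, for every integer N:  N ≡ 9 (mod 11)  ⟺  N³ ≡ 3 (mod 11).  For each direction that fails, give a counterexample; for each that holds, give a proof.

[⇒] Suppose N ≡ 9 (mod 11). Write N = 11j + 9. Then (11j + 9)³ = 1331j³ + 3267j² + 2673j + 729 = 11(121j³ + 297j² + 243j + 66) + 3, so N³ ≡ 3 (mod 11).

[⇐] For the converse, argue contrapositively. If N ≢ 9 (mod 11), then N is congruent to one of 0, 1, 2, 3, 4, 5, 6, 7, 8, 10 modulo 11, and these give N³ ≡ 0, 1, 8, 5, 9, 4, 7, 2, 6, 10 respectively — never 3.

Equivalent; both directions hold.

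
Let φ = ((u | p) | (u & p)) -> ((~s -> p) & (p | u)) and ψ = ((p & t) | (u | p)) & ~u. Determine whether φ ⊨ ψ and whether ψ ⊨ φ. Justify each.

Only the reverse direction holds.

(←) Assume the antecedent. If s is true, the consequent reduces to true regardless of the other variables. If s is false, the antecedent forces (s = F, t = F, p = T, u = F) or (s = F, t = T, p = T, u = F), and the consequent holds there. Either way the consequent holds.

(→) This fails. Under s = F, t = F, p = F, u = F, the left side is true but the right side is false.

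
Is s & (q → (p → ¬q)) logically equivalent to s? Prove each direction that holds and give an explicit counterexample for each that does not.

[⇐] This fails. Under p = T, s = T, q = T, the left side is false but the right side is true.

[⇒] Assume the antecedent. If p is true, the antecedent forces (p = T, s = T, q = F), and s holds there. If p is false, the antecedent forces (p = F, s = T, q = F) or (p = F, s = T, q = T), and s holds there. Either way s holds.

(⇒) holds; (⇐) fails.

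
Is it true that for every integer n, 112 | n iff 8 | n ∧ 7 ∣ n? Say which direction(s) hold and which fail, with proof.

(⇒) If 112 ∣ n, write n = 112q. Since 112 = 14·8, n = 8·(14q), so 8 ∣ n; and since 112 = 16·7, n = 7·(16q), so 7 ∣ n.

(⇐) This fails: take n = 56. Both 8 ∣ 56 and 7 ∣ 56, yet 56 is not a multiple of 112 (since 56 = 0·112 + 56), so 112 ∤ 56.

The forward direction holds; the converse fails.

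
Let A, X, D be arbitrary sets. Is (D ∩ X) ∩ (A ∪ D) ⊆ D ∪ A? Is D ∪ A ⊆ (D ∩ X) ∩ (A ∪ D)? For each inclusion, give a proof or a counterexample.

(⊆) Let x ∈ (D ∩ X) ∩ (A ∪ D). Then either x ∈ X ∩ D and x ∉ A; or x ∈ A ∩ X ∩ D. In each case x ∈ D ∪ A, so (D ∩ X) ∩ (A ∪ D) ⊆ D ∪ A.

(⊇) This inclusion fails. Take A = {1}, X = ∅, D = ∅; then 1 ∈ D ∪ A but 1 ∉ (D ∩ X) ∩ (A ∪ D).

Only the forward inclusion holds.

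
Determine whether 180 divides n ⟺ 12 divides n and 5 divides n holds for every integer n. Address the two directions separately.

Not equivalent: only (⇒) holds.

(⟹) If 180 ∣ n, write n = 180q. Since 180 = 15·12, n = 12·(15q), so 12 ∣ n; and since 180 = 36·5, n = 5·(36q), so 5 ∣ n.

(⟸) This fails: take n = 60. Both 12 ∣ 60 and 5 ∣ 60, yet 60 is not a multiple of 180 (since 60 = 0·180 + 60), so 180 ∤ 60.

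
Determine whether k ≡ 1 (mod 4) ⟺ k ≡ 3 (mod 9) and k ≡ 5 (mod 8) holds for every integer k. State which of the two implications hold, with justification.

(←) If k ≡ 3 (mod 9) and k ≡ 5 (mod 8), then by the Chinese remainder theorem k ≡ 21 (mod 72). Since 21 ≡ 1 (mod 4) and 4 ∣ 72, we get k ≡ 1 (mod 4).

(→) This fails: k = 1 gives 1 ≡ 1 (mod 4) but 1 ≡ 1 (mod 9), so the conjunction on the right does not hold.

The forward direction fails; the converse holds.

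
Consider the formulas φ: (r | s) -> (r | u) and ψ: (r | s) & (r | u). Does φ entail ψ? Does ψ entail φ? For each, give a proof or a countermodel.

(⇒) This fails. Under u = F, s = F, r = F, the left side is true but the right side is false.

(⇐) Assume the antecedent. If u is true, (r | s) -> (r | u) reduces to true regardless of the other variables. If u is false, the antecedent forces (u = F, s = F, r = T) or (u = F, s = T, r = T), and (r | s) -> (r | u) holds there. Either way (r | s) -> (r | u) holds.

The forward direction fails; the converse holds.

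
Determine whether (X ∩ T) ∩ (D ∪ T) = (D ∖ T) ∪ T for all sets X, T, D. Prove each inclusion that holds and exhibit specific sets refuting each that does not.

The sets are not equal: only the forward inclusion holds.

(⟸) This inclusion fails. Take X = ∅, T = {1}, D = ∅; then 1 ∈ (D ∖ T) ∪ T but 1 ∉ (X ∩ T) ∩ (D ∪ T).

(⟹) Let x ∈ (X ∩ T) ∩ (D ∪ T). Then either x ∈ X ∩ T and x ∉ D; or x ∈ X ∩ T ∩ D. In each case x ∈ (D ∖ T) ∪ T, so (X ∩ T) ∩ (D ∪ T) ⊆ (D ∖ T) ∪ T.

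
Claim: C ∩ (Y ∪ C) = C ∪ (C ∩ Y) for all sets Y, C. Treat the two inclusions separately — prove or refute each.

Forward inclusion. Let x ∈ C ∩ (Y ∪ C). Then either x ∈ C and x ∉ Y; or x ∈ Y ∩ C. In each case x ∈ C ∪ (C ∩ Y), so C ∩ (Y ∪ C) ⊆ C ∪ (C ∩ Y).

Reverse inclusion. Let x ∈ C ∪ (C ∩ Y). Then either x ∈ C and x ∉ Y; or x ∈ Y ∩ C. In each case x ∈ C ∩ (Y ∪ C), so C ∪ (C ∩ Y) ⊆ C ∩ (Y ∪ C).

Both inclusions hold; the sets are equal.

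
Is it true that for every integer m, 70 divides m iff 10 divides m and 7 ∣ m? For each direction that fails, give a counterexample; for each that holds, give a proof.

Equivalent; both directions hold.

(⇐) Suppose 10 ∣ m and 7 ∣ m. Any common multiple of 10 and 7 is a multiple of their lcm; here gcd(10, 7) = 1, so lcm(10, 7) = 10·7 = 70, so 70 ∣ m.

(⇒) If 70 ∣ m, write m = 70q. Since 70 = 7·10, m = 10·(7q), so 10 ∣ m; and since 70 = 10·7, m = 7·(10q), so 7 ∣ m.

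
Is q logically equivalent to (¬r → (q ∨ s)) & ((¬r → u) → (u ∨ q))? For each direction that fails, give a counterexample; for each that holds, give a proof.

(←) This fails. Under u = F, s = T, q = F, r = F, the left side is false but the right side is true.

(→) Assume the antecedent. If q is true, the consequent reduces to true regardless of the other variables. If q is false, the antecedent cannot hold. Either way the consequent holds.

Only the forward implication holds.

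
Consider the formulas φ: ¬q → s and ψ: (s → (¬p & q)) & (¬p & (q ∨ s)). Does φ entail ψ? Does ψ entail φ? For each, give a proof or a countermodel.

Only the converse holds.

(⇒) This fails. Under q = T, p = T, s = F, the left side is true but the right side is false.

(⇐) Assume the antecedent. If q is true, ¬q → s reduces to true regardless of the other variables. If q is false, the antecedent cannot hold. Either way ¬q → s holds.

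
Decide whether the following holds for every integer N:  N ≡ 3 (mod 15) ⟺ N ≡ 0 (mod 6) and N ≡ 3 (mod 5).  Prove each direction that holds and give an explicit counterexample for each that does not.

(→) This fails: N = 3 gives 3 ≡ 3 (mod 15) but 3 ≡ 3 (mod 6), so the conjunction on the right does not hold.

(←) Conversely, if N ≡ 0 (mod 6) and N ≡ 3 (mod 5), then by the Chinese remainder theorem N ≡ 18 (mod 30). Since 18 ≡ 3 (mod 15) and 15 ∣ 30, we get N ≡ 3 (mod 15).

Only the reverse direction holds.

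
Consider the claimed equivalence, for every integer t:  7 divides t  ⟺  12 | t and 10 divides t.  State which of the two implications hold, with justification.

(⇒) fails and (⇐) fails.

(⇒) This fails: take t = 7. Certainly 7 ∣ 7, but 12 ∤ 7.

(⇐) This fails: take t = 60. Both 12 ∣ 60 and 10 ∣ 60, yet 60 is not a multiple of 7 (since 60 = 8·7 + 4), so 7 ∤ 60.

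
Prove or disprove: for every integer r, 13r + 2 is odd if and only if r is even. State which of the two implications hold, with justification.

Neither direction holds.

Forward direction. This fails: r = 7 gives 13r + 2 = 93, which is odd, but 7 is odd, not even.

Converse. This also fails: r = 4 is even, but 13r + 2 = 54 is even, not odd.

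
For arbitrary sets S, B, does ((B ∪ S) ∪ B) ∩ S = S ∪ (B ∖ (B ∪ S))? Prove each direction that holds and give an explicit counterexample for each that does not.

Both inclusions hold.

(⊇) Let x ∈ S ∪ (B ∖ (B ∪ S)). Then either x ∈ S and x ∉ B; or x ∈ S ∩ B. In each case x ∈ ((B ∪ S) ∪ B) ∩ S, so S ∪ (B ∖ (B ∪ S)) ⊆ ((B ∪ S) ∪ B) ∩ S.

(⊆) Let x ∈ ((B ∪ S) ∪ B) ∩ S. Then either x ∈ S and x ∉ B; or x ∈ S ∩ B. In each case x ∈ S ∪ (B ∖ (B ∪ S)), so ((B ∪ S) ∪ B) ∩ S ⊆ S ∪ (B ∖ (B ∪ S)).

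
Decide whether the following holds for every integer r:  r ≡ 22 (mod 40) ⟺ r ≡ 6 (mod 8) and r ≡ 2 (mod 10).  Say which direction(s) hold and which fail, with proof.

(⟹) Suppose r ≡ 22 (mod 40); write r = 40j + 22. Since 8 ∣ 40, reducing mod 8 gives r ≡ 22 ≡ 6 (mod 8); since 10 ∣ 40, reducing mod 10 gives r ≡ 22 ≡ 2 (mod 10).

(⟸) Conversely, if r ≡ 6 (mod 8) and r ≡ 2 (mod 10), then by the Chinese remainder theorem r ≡ 22 (mod 40). This is exactly r ≡ 22 (mod 40).

Both directions hold.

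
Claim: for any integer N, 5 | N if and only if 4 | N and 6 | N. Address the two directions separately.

Neither implication holds.

(⇒) This fails: take N = 5. Certainly 5 ∣ 5, but 4 ∤ 5.

(⇐) This fails: take N = 12. Both 4 ∣ 12 and 6 ∣ 12, yet 12 is not a multiple of 5 (since 12 = 2·5 + 2), so 5 ∤ 12.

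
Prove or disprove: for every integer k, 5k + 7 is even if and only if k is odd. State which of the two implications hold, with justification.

Forward direction. Suppose 5k + 7 is even. Since 5 is odd, 5k and k have the same parity, so 5k + 7 ≡ k + 7 (mod 2). As 7 is odd, 5k + 7 is even exactly when k is odd. Thus k is odd.

Converse. Suppose k is odd; write k = 2j + 1. Then 5k + 7 = 5·(2j + 1) + 7 = 2·5j + 12, which is even.

Both directions hold.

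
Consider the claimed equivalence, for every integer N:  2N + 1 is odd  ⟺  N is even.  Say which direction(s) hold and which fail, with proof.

Only the reverse direction holds.

(⇒) This fails: take N = 5. Then 2N + 1 = 11, which is odd, yet N = 5 is odd, not even.

(⇐) Suppose N is even. Since 2 is even, 2N is even for every N, so 2N + 1 has the same parity as 1, which is odd. Hence 2N + 1 is odd.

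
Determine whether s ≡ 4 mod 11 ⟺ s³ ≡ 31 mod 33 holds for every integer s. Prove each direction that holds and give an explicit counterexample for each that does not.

Only the converse holds.

[⇒] This fails: take s = 15. Then 15 ≡ 4 (mod 11), but 15³ = 3375 ≡ 9 (mod 33), not 31.

[⇐] Conversely, the residues r modulo 33 with r³ ≡ 31 (mod 33) are exactly {4}, and each is ≡ 4 (mod 11).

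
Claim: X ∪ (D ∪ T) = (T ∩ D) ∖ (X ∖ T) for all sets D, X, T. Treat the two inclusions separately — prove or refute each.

(⟹) This inclusion fails. Take D = {1}, X = ∅, T = ∅; then 1 ∈ X ∪ (D ∪ T) but 1 ∉ (T ∩ D) ∖ (X ∖ T).

(⟸) Let x ∈ (T ∩ D) ∖ (X ∖ T). Then either x ∈ D ∩ T and x ∉ X; or x ∈ D ∩ X ∩ T. In each case x ∈ X ∪ (D ∪ T), so (T ∩ D) ∖ (X ∖ T) ⊆ X ∪ (D ∪ T).

(⊆) fails; (⊇) holds.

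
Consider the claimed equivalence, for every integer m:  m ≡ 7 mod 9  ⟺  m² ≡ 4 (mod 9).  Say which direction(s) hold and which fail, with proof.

(→) Suppose m ≡ 7 mod 9. Write m = 9j + 7. Then (9j + 7)² = 81j² + 126j + 49 = 9(9j² + 14j + 5) + 4, so m² ≡ 4 (mod 9).

(←) This fails: take m = 2. Then 2² = 4 ≡ 4 (mod 9), yet 2 ≡ 2 (mod 9), not 7.

Only the forward implication holds.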